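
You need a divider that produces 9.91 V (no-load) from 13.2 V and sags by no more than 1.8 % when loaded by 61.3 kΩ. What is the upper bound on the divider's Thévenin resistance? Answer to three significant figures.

Loading drop = R_th/(R_th + R_L) ≤ 0.0180, so R_th ≤ R_L · ε/(1−ε) = 61.3 kΩ × 0.0180/0.9820 = 1.12 kΩ.

R_th ≤ 1.12 kΩ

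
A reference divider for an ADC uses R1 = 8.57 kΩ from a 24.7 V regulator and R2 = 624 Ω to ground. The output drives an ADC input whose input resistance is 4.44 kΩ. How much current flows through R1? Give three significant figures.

R2‖R_L = 547.1 Ω, so the source sees R1 + R2‖R_L = 9117 Ω.
I = 24.7 V / 9117 Ω = 2.71 mA.

I ≈ 2.71 mA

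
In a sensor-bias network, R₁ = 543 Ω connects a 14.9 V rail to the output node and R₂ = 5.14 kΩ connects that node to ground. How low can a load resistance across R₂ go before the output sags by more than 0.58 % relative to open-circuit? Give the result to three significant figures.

R_L(min) ≈ 84.2 kΩ

Output resistance R_th = R₁‖R₂ = (543 × 5140)/5683 = 491.1 Ω.
The fractional drop is R_th/(R_th + R_L); requiring this ≤ 0.00580 gives R_L ≥ R_th(1/0.00580 − 1) = 491.1 × 171.4 = 84.2 kΩ.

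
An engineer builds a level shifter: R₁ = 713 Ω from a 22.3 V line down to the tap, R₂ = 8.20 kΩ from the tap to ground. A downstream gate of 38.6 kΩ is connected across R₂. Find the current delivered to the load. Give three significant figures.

R₂‖R_L = 6763 Ω; V_out = 22.3 × 6763/7476 = 20.17 V.
I_L = V_out / R_L = 20.17 / 38.6 kΩ = 0.523 mA.

I_L ≈ 0.523 mA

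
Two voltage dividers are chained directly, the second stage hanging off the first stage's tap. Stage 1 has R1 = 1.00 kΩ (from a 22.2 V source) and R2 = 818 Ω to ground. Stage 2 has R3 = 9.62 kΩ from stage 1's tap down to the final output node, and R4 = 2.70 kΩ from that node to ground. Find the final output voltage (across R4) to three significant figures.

Stage 2 presents R3+R4 = 12320 Ω as a load on stage 1's tap.
Stage 1's lower leg becomes R2‖(R3+R4) = 767.1 Ω, so V_mid = 22.2 × 767.1/1767 = 9.637 V.
Stage 2 is itself unloaded: V_out = V_mid × R4/(R3+R4) = 9.637 × 2700/12320 = 2.11 V.

V_out ≈ 2.11 V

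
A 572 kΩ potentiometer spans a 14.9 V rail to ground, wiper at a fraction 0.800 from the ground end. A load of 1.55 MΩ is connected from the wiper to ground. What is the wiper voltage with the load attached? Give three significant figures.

V ≈ 11.3 V

The wiper splits the pot into (1−α)R = 114.4 kΩ above and αR = 457.6 kΩ below.
Lower section ‖ load = 353.3 kΩ.
V_wiper = 14.9 × 353.3/(114.4 + 353.3) = 11.3 V.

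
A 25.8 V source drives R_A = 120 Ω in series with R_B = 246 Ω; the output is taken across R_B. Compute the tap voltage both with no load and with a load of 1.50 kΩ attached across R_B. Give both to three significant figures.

Open-circuit: V = 25.8 × 246/(120 + 246) = 17.3 V.
With the load, R_B becomes R_B‖R_L = 211.3 Ω, so V = 25.8 × 211.3/331.3 = 16.5 V.

Unloaded: 17.3 V; loaded: 16.5 V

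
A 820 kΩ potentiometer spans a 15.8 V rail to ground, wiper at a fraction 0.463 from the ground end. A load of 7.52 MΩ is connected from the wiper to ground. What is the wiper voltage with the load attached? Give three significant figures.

The wiper splits the pot into (1−α)R = 440.3 kΩ above and αR = 379.7 kΩ below.
Lower section ‖ load = 361.4 kΩ.
V_wiper = 15.8 × 361.4/(440.3 + 361.4) = 7.12 V.

V ≈ 7.12 V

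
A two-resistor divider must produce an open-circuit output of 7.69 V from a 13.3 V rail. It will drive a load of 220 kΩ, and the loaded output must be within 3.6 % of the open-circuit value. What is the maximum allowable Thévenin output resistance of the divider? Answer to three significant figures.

Loading drop = R_th/(R_th + R_L) ≤ 0.0360, so R_th ≤ R_L · ε/(1−ε) = 220 kΩ × 0.0360/0.9640 = 8.22 kΩ.

R_th ≤ 8.22 kΩ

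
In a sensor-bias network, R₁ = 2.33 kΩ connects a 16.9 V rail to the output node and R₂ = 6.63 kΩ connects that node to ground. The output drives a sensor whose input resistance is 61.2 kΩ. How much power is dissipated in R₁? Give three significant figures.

Total resistance from the source is R₁ + (R₂‖R_L) = 8.312 kΩ, so I = 16.9/8.312 kΩ = 2.033 mA.
P = I²·R₁ = (2.033 mA)² × 2.33 kΩ = 9.63 mW.

P ≈ 9.63 mW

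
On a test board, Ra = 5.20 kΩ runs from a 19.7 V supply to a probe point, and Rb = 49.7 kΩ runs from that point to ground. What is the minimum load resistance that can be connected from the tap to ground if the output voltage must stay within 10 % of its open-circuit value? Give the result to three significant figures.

R_L(min) ≈ 42.4 kΩ

Output resistance R_th = Ra‖Rb = (5.20 × 49.7)/54.90 = 4.707 kΩ.
The fractional drop is R_th/(R_th + R_L); requiring this ≤ 0.100 gives R_L ≥ R_th(1/0.100 − 1) = 4.707 × 9.000 = 42.4 kΩ.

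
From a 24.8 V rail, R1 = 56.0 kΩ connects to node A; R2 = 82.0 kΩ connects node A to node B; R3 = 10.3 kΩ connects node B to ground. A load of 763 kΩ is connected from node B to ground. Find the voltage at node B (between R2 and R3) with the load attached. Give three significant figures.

V ≈ 1.70 V

At node B, R3 is in parallel with the load: R3‖R_L = 10.16 kΩ.
Below node A the resistance is R2 + (R3‖R_L) = 92.16 kΩ, so V_A = 24.8 × 92.16/148.2 = 15.43 V.
Then V_B = V_A × (R3‖R_L)/(R2 + R3‖R_L) = 15.43 × 10.16/92.16 = 1.70 V.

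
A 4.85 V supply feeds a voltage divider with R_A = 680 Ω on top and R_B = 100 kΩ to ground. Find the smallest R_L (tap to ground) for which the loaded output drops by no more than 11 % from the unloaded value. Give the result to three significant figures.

R_L(min) ≈ 5.46 kΩ

Output resistance R_th = R_A‖R_B = (680 × 100000)/100700 = 675.4 Ω.
The fractional drop is R_th/(R_th + R_L); requiring this ≤ 0.110 gives R_L ≥ R_th(1/0.110 − 1) = 675.4 × 8.091 = 5.46 kΩ.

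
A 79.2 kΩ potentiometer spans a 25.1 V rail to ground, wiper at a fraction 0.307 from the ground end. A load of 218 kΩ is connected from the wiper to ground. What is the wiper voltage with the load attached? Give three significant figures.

V ≈ 7.15 V

The wiper splits the pot into (1−α)R = 54.89 kΩ above and αR = 24.31 kΩ below.
Lower section ‖ load = 21.87 kΩ.
V_wiper = 25.1 × 21.87/(54.89 + 21.87) = 7.15 V.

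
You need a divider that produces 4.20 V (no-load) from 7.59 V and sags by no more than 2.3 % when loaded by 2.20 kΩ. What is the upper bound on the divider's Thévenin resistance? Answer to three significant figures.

R_th ≤ 51.8 Ω

Loading drop = R_th/(R_th + R_L) ≤ 0.0230, so R_th ≤ R_L · ε/(1−ε) = 2.20 kΩ × 0.0230/0.9770 = 51.8 Ω.
(Any R1, R2 with R2/(R1+R2) = 0.553 and R1‖R2 ≤ 51.8 Ω will meet the spec.)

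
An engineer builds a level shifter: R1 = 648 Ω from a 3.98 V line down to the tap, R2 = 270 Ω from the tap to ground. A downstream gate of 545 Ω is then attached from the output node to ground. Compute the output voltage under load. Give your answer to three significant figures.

The load sits in parallel with R2: R2‖R_L = (270 × 545) / (270 + 545) = 180.6 Ω.
V_out = 3.98 × 180.6 / (648 + 180.6) = 3.98 × 180.6/828.6 = 0.867 V.

V_out ≈ 0.867 V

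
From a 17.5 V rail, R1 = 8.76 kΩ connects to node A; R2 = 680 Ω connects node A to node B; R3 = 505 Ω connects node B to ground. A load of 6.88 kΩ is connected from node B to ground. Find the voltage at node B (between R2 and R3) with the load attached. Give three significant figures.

At node B, R3 is in parallel with the load: R3‖R_L = 470.5 Ω.
Below node A the resistance is R2 + (R3‖R_L) = 1150 Ω, so V_A = 17.5 × 1150/9910 = 2.032 V.
Then V_B = V_A × (R3‖R_L)/(R2 + R3‖R_L) = 2.032 × 470.5/1150 = 0.831 V.

V ≈ 0.831 V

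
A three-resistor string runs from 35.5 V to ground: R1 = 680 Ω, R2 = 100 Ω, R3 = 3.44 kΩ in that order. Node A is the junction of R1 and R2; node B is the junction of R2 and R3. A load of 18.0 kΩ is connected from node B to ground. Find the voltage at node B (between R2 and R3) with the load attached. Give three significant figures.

At node B, R3 is in parallel with the load: R3‖R_L = 2888 Ω.
Below node A the resistance is R2 + (R3‖R_L) = 2988 Ω, so V_A = 35.5 × 2988/3668 = 28.92 V.
Then V_B = V_A × (R3‖R_L)/(R2 + R3‖R_L) = 28.92 × 2888/2988 = 28.0 V.

V ≈ 28.0 V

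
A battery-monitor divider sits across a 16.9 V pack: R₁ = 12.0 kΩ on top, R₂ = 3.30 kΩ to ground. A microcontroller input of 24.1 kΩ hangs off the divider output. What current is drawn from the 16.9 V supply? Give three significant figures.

R₂‖R_L = 2.903 kΩ, so the source sees R₁ + R₂‖R_L = 14.90 kΩ.
I = 16.9 V / 14.90 kΩ = 1.13 mA.

I ≈ 1.13 mA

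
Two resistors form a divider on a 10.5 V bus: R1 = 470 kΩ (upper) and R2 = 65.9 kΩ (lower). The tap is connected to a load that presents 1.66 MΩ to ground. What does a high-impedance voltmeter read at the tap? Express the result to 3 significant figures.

The load sits in parallel with R2: R2‖R_L = (65.9 × 1660) / (65.9 + 1660) = 63.38 kΩ.
V_out = 10.5 × 63.38 / (470 + 63.38) = 10.5 × 63.38/533.4 = 1.25 V.

V_out ≈ 1.25 V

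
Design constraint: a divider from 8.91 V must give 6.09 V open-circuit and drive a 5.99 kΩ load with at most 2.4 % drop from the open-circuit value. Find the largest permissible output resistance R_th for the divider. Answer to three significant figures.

R_th ≤ 147 Ω

Loading drop = R_th/(R_th + R_L) ≤ 0.0240, so R_th ≤ R_L · ε/(1−ε) = 5.99 kΩ × 0.0240/0.9760 = 147 Ω.
(Any R1, R2 with R2/(R1+R2) = 0.684 and R1‖R2 ≤ 147 Ω will meet the spec.)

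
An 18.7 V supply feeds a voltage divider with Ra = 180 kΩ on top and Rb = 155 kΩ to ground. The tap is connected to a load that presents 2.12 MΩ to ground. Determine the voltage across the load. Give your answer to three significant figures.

V_out ≈ 8.33 V

The load sits in parallel with Rb: Rb‖R_L = (155 × 2120) / (155 + 2120) = 144.4 kΩ.
V_out = 18.7 × 144.4 / (180 + 144.4) = 18.7 × 144.4/324.4 = 8.33 V.
(Unloaded it would have been 8.65 V.)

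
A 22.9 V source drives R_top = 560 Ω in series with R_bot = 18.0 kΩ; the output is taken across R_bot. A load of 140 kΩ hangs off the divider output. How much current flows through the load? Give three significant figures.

R_bot‖R_L = 15950 Ω; V_out = 22.9 × 15950/16510 = 22.12 V.
I_L = V_out / R_L = 22.12 / 140 kΩ = 0.158 mA.

I_L ≈ 0.158 mA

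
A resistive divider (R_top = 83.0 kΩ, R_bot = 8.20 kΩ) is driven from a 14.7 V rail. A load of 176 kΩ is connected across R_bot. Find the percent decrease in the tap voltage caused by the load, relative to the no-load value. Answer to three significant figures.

The divider's output (Thévenin) resistance is R_top‖R_bot = 7.463 kΩ.
Fractional drop under load = R_th/(R_th + R_L) = 7.463 / (7.463 + 176) = 0.04068.
So the output falls by 4.07 %.

4.07 %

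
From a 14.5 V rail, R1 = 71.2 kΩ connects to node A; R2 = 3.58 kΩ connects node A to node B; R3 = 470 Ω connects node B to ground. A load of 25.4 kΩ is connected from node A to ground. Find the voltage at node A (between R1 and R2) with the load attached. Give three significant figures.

V ≈ 0.678 V

Below node A the series string R2+R3 = 4050 Ω sits in parallel with the 25400 Ω load: 3493 Ω.
V_A = 14.5 × 3493/(71200 + 3493) = 0.678 V.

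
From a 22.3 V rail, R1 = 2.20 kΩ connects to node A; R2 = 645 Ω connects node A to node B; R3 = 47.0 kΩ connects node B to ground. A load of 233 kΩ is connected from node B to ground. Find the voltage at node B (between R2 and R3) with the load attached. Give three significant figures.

At node B, R3 is in parallel with the load: R3‖R_L = 39110 Ω.
Below node A the resistance is R2 + (R3‖R_L) = 39760 Ω, so V_A = 22.3 × 39760/41960 = 21.13 V.
Then V_B = V_A × (R3‖R_L)/(R2 + R3‖R_L) = 21.13 × 39110/39760 = 20.8 V.

V ≈ 20.8 V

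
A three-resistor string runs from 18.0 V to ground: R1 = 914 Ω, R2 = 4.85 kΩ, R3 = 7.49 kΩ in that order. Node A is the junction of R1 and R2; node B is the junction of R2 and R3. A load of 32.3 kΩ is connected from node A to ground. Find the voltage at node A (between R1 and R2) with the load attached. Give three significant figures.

Below node A the series string R2+R3 = 12340 Ω sits in parallel with the 32300 Ω load: 8929 Ω.
V_A = 18.0 × 8929/(914 + 8929) = 16.3 V.

V ≈ 16.3 V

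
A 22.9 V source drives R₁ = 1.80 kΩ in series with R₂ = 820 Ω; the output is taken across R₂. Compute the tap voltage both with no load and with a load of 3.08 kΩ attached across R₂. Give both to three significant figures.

Open-circuit: V = 22.9 × 820/(1800 + 820) = 7.17 V.
With the load, R₂ becomes R₂‖R_L = 647.6 Ω, so V = 22.9 × 647.6/2448 = 6.06 V.

Unloaded: 7.17 V; loaded: 6.06 V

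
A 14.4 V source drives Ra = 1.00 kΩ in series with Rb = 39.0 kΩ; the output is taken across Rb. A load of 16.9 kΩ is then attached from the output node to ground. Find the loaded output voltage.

V_out ≈ 13.3 V

The load sits in parallel with Rb: Rb‖R_L = (39.0 × 16.9) / (39.0 + 16.9) = 11.79 kΩ.
V_out = 14.4 × 11.79 / (1.00 + 11.79) = 14.4 × 11.79/12.79 = 13.3 V.
(Unloaded it would have been 14.0 V.)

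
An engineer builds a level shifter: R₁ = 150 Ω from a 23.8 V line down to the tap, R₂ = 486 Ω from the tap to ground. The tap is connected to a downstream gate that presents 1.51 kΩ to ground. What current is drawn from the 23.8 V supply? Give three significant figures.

R₂‖R_L = 367.7 Ω, so the source sees R₁ + R₂‖R_L = 517.7 Ω.
I = 23.8 V / 517.7 Ω = 46.0 mA.

I ≈ 46.0 mA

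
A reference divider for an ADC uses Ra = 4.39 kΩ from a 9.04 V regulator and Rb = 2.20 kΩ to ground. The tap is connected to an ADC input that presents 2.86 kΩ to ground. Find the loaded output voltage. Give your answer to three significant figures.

V_out ≈ 2.00 V

The load sits in parallel with Rb: Rb‖R_L = (2.20 × 2.86) / (2.20 + 2.86) = 1.243 kΩ.
V_out = 9.04 × 1.243 / (4.39 + 1.243) = 9.04 × 1.243/5.633 = 2.00 V.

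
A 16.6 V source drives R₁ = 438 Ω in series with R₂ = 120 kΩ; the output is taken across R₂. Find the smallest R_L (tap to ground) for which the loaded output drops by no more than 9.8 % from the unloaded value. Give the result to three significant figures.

R_L(min) ≈ 4.02 kΩ

Output resistance R_th = R₁‖R₂ = (438 × 120000)/120400 = 436.4 Ω.
The fractional drop is R_th/(R_th + R_L); requiring this ≤ 0.0980 gives R_L ≥ R_th(1/0.0980 − 1) = 436.4 × 9.204 = 4.02 kΩ.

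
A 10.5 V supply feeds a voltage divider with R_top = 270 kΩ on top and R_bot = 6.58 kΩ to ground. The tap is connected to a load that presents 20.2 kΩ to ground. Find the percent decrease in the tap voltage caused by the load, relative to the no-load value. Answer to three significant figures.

24.1 %

Unloaded V = 10.5 × 6.58/276.6 = 0.2498 V.
Loaded: R_bot‖R_L = 4.963 kΩ, giving V = 10.5 × 4.963/275.0 = 0.1895 V.
Drop = (0.2498 − 0.1895) / 0.2498 = 24.1 %.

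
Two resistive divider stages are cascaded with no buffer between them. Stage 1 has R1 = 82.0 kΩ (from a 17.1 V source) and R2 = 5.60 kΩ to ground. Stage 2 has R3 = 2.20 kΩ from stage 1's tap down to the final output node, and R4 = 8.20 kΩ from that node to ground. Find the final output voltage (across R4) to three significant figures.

Stage 2 presents R3+R4 = 10.40 kΩ as a load on stage 1's tap.
Stage 1's lower leg becomes R2‖(R3+R4) = 3.640 kΩ, so V_mid = 17.1 × 3.640/85.64 = 0.7268 V.
Stage 2 is itself unloaded: V_out = V_mid × R4/(R3+R4) = 0.7268 × 8.20/10.40 = 0.573 V.

V_out ≈ 0.573 V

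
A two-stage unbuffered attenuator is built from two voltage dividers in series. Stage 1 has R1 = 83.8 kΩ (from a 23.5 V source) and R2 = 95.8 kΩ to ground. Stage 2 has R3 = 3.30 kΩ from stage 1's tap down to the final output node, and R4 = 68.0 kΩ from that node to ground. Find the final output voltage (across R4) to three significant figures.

Stage 2 presents R3+R4 = 71.30 kΩ as a load on stage 1's tap.
Stage 1's lower leg becomes R2‖(R3+R4) = 40.88 kΩ, so V_mid = 23.5 × 40.88/124.7 = 7.705 V.
Stage 2 is itself unloaded: V_out = V_mid × R4/(R3+R4) = 7.705 × 68.0/71.30 = 7.35 V.

V_out ≈ 7.35 V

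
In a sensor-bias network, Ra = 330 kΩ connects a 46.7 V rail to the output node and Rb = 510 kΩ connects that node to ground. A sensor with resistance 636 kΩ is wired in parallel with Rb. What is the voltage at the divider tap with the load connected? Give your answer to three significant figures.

The load sits in parallel with Rb: Rb‖R_L = (510 × 636) / (510 + 636) = 283.0 kΩ.
V_out = 46.7 × 283.0 / (330 + 283.0) = 46.7 × 283.0/613.0 = 21.6 V.

V_out ≈ 21.6 V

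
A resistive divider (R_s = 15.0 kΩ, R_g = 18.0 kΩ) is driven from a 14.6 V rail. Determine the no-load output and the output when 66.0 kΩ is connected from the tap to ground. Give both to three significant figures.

Open-circuit: V = 14.6 × 18.0/(15.0 + 18.0) = 7.96 V.
With the load, R_g becomes R_g‖R_L = 14.14 kΩ, so V = 14.6 × 14.14/29.14 = 7.09 V.

Unloaded: 7.96 V; loaded: 7.09 V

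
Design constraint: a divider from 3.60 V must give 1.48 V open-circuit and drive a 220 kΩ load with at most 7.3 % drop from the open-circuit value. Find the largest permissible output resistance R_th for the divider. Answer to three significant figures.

Loading drop = R_th/(R_th + R_L) ≤ 0.0730, so R_th ≤ R_L · ε/(1−ε) = 220 kΩ × 0.0730/0.9270 = 17.3 kΩ.

R_th ≤ 17.3 kΩ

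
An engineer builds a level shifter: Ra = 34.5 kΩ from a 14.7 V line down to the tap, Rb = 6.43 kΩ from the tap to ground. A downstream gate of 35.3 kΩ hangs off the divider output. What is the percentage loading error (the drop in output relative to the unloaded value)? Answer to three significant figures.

The divider's output (Thévenin) resistance is Ra‖Rb = 5.420 kΩ.
Fractional drop under load = R_th/(R_th + R_L) = 5.420 / (5.420 + 35.3) = 0.1331.
So the output falls by 13.3 %.

13.3 %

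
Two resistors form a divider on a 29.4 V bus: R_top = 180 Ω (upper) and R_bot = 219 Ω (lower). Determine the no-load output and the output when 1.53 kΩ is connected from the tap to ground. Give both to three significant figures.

Unloaded: 16.1 V; loaded: 15.2 V

Open-circuit: V = 29.4 × 219/(180 + 219) = 16.1 V.
With the load, R_bot becomes R_bot‖R_L = 191.6 Ω, so V = 29.4 × 191.6/371.6 = 15.2 V.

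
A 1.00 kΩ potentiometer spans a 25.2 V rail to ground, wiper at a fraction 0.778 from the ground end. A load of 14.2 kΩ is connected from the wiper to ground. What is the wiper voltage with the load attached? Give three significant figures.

V ≈ 19.4 V

The wiper splits the pot into (1−α)R = 222.0 Ω above and αR = 778.0 Ω below.
Lower section ‖ load = 737.6 Ω.
V_wiper = 25.2 × 737.6/(222.0 + 737.6) = 19.4 V.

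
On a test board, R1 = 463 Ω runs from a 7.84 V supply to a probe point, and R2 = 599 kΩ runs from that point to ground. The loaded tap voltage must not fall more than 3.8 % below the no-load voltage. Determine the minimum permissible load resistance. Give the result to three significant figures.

R_L(min) ≈ 11.7 kΩ

Output resistance R_th = R1‖R2 = (463 × 599000)/599500 = 462.6 Ω.
The fractional drop is R_th/(R_th + R_L); requiring this ≤ 0.0380 gives R_L ≥ R_th(1/0.0380 − 1) = 462.6 × 25.32 = 11.7 kΩ.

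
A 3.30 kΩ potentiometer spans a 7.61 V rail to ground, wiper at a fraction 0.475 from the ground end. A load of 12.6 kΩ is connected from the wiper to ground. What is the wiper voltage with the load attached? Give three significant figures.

The wiper splits the pot into (1−α)R = 1.732 kΩ above and αR = 1.567 kΩ below.
Lower section ‖ load = 1.394 kΩ.
V_wiper = 7.61 × 1.394/(1.732 + 1.394) = 3.39 V.

V ≈ 3.39 V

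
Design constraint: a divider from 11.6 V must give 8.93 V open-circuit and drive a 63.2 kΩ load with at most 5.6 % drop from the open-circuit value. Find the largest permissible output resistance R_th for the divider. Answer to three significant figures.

R_th ≤ 3.75 kΩ

Loading drop = R_th/(R_th + R_L) ≤ 0.0560, so R_th ≤ R_L · ε/(1−ε) = 63.2 kΩ × 0.0560/0.9440 = 3.75 kΩ.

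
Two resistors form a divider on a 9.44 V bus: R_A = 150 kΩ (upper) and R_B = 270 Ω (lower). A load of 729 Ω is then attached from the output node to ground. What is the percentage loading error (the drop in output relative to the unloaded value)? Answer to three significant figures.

27.0 %

Unloaded V = 9.44 × 270/150300 = 0.01696 V.
Loaded: R_B‖R_L = 197.0 Ω, giving V = 9.44 × 197.0/150200 = 0.01238 V.
Drop = (0.01696 − 0.01238) / 0.01696 = 27.0 %.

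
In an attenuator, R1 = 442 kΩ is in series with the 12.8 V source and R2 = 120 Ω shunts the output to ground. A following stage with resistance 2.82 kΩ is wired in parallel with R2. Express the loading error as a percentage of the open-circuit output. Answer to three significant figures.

The divider's output (Thévenin) resistance is R1‖R2 = 120.0 Ω.
Fractional drop under load = R_th/(R_th + R_L) = 120.0 / (120.0 + 2820) = 0.04081.
So the output falls by 4.08 %.

4.08 %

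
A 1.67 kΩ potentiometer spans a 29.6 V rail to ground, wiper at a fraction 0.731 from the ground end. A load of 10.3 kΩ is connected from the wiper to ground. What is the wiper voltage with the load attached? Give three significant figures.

The wiper splits the pot into (1−α)R = 449.2 Ω above and αR = 1221 Ω below.
Lower section ‖ load = 1091 Ω.
V_wiper = 29.6 × 1091/(449.2 + 1091) = 21.0 V.

V ≈ 21.0 V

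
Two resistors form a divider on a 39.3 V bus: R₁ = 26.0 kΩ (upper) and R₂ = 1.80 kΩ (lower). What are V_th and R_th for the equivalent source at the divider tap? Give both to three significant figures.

V_th is the open-circuit tap voltage: 39.3 × 1.80/(26.0 + 1.80) = 2.54 V.
With the supply zeroed, R₁ and R₂ appear in parallel from the tap: R_th = R₁‖R₂ = (26.0 × 1.80)/27.80 = 1.68 kΩ.

V_th = 2.54 V, R_th = 1.68 kΩ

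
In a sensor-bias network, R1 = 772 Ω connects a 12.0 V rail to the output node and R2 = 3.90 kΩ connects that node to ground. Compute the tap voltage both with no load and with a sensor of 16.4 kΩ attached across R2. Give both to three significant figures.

Open-circuit: V = 12.0 × 3900/(772 + 3900) = 10.0 V.
With the load, R2 becomes R2‖R_L = 3151 Ω, so V = 12.0 × 3151/3923 = 9.64 V.

Unloaded: 10.0 V; loaded: 9.64 V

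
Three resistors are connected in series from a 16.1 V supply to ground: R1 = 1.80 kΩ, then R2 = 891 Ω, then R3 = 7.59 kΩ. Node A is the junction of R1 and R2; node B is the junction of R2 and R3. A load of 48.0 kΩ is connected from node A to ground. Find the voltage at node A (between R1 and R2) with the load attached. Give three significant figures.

Below node A the series string R2+R3 = 8481 Ω sits in parallel with the 48000 Ω load: 7208 Ω.
V_A = 16.1 × 7208/(1800 + 7208) = 12.9 V.

V ≈ 12.9 V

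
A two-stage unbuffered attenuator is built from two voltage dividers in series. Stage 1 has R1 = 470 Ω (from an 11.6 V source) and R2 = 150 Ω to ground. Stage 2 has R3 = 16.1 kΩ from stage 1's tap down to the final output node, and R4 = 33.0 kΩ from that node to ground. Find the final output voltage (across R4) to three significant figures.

Stage 2 presents R3+R4 = 49100 Ω as a load on stage 1's tap.
Stage 1's lower leg becomes R2‖(R3+R4) = 149.5 Ω, so V_mid = 11.6 × 149.5/619.5 = 2.800 V.
Stage 2 is itself unloaded: V_out = V_mid × R4/(R3+R4) = 2.800 × 33000/49100 = 1.88 V.

V_out ≈ 1.88 V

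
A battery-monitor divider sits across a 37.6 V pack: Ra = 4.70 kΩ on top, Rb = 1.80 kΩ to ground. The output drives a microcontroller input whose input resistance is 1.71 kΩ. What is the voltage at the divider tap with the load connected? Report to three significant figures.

The load sits in parallel with Rb: Rb‖R_L = (1.80 × 1.71) / (1.80 + 1.71) = 0.8769 kΩ.
V_out = 37.6 × 0.8769 / (4.70 + 0.8769) = 37.6 × 0.8769/5.577 = 5.91 V.

V_out ≈ 5.91 V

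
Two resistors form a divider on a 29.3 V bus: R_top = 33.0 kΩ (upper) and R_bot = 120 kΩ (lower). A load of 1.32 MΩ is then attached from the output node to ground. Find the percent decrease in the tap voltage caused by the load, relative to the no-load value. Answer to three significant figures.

1.92 %

The divider's output (Thévenin) resistance is R_top‖R_bot = 25.88 kΩ.
Fractional drop under load = R_th/(R_th + R_L) = 25.88 / (25.88 + 1320) = 0.01923.
So the output falls by 1.92 %.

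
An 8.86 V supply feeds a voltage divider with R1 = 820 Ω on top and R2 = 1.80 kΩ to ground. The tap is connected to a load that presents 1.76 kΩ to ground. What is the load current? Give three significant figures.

R2‖R_L = 889.9 Ω; V_out = 8.86 × 889.9/1710 = 4.611 V.
I_L = V_out / R_L = 4.611 / 1.76 kΩ = 2.62 mA.

I_L ≈ 2.62 mA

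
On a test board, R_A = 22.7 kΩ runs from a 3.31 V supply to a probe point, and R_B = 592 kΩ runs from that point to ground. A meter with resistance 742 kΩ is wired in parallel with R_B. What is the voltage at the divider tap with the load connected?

The load sits in parallel with R_B: R_B‖R_L = (592 × 742) / (592 + 742) = 329.3 kΩ.
V_out = 3.31 × 329.3 / (22.7 + 329.3) = 3.31 × 329.3/352.0 = 3.10 V.
(Unloaded it would have been 3.19 V.)

V_out ≈ 3.10 V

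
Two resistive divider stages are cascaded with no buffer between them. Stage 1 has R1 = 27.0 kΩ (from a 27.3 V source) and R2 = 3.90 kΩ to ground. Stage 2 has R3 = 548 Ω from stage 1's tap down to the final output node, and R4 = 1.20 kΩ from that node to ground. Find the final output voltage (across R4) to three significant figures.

Stage 2 presents R3+R4 = 1748 Ω as a load on stage 1's tap.
Stage 1's lower leg becomes R2‖(R3+R4) = 1207 Ω, so V_mid = 27.3 × 1207/28210 = 1.168 V.
Stage 2 is itself unloaded: V_out = V_mid × R4/(R3+R4) = 1.168 × 1200/1748 = 0.802 V.

V_out ≈ 0.802 V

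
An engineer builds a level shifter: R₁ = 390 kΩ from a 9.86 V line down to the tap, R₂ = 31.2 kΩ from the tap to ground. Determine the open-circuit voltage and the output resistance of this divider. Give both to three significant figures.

V_th = 0.730 V, R_th = 28.9 kΩ

V_th is the open-circuit tap voltage: 9.86 × 31.2/(390 + 31.2) = 0.730 V.
With the supply zeroed, R₁ and R₂ appear in parallel from the tap: R_th = R₁‖R₂ = (390 × 31.2)/421.2 = 28.9 kΩ.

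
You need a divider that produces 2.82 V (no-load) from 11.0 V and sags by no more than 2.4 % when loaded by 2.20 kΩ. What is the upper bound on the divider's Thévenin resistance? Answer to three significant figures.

Loading drop = R_th/(R_th + R_L) ≤ 0.0240, so R_th ≤ R_L · ε/(1−ε) = 2.20 kΩ × 0.0240/0.9760 = 54.1 Ω.
(Any R1, R2 with R2/(R1+R2) = 0.256 and R1‖R2 ≤ 54.1 Ω will meet the spec.)

R_th ≤ 54.1 Ω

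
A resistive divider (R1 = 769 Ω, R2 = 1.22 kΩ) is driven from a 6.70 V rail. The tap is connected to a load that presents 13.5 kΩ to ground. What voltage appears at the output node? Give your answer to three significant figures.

V_out ≈ 3.97 V

The load sits in parallel with R2: R2‖R_L = (1220 × 13500) / (1220 + 13500) = 1119 Ω.
V_out = 6.70 × 1119 / (769 + 1119) = 6.70 × 1119/1888 = 3.97 V.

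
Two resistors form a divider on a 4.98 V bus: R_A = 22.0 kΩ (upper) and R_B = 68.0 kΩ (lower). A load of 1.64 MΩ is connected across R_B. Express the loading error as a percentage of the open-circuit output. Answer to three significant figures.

1.00 %

The divider's output (Thévenin) resistance is R_A‖R_B = 16.62 kΩ.
Fractional drop under load = R_th/(R_th + R_L) = 16.62 / (16.62 + 1640) = 0.01003.
So the output falls by 1.00 %.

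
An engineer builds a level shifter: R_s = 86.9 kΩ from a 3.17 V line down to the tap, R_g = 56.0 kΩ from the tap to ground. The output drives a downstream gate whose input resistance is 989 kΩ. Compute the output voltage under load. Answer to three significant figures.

V_out ≈ 1.20 V

The load sits in parallel with R_g: R_g‖R_L = (56.0 × 989) / (56.0 + 989) = 53.00 kΩ.
V_out = 3.17 × 53.00 / (86.9 + 53.00) = 3.17 × 53.00/139.9 = 1.20 V.
(Unloaded it would have been 1.24 V.)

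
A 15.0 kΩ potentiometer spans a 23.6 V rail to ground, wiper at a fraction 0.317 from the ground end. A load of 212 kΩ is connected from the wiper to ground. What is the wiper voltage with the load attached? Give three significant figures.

The wiper splits the pot into (1−α)R = 10.24 kΩ above and αR = 4.755 kΩ below.
Lower section ‖ load = 4.651 kΩ.
V_wiper = 23.6 × 4.651/(10.24 + 4.651) = 7.37 V.

V ≈ 7.37 V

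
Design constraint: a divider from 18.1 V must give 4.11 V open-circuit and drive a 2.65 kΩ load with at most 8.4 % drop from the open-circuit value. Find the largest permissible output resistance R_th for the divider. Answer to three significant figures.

R_th ≤ 243 Ω

Loading drop = R_th/(R_th + R_L) ≤ 0.0840, so R_th ≤ R_L · ε/(1−ε) = 2.65 kΩ × 0.0840/0.9160 = 243 Ω.
(Any R1, R2 with R2/(R1+R2) = 0.227 and R1‖R2 ≤ 243 Ω will meet the spec.)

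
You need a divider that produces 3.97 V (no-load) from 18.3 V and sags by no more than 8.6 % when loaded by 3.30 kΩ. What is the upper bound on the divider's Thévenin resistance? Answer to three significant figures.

R_th ≤ 311 Ω

Loading drop = R_th/(R_th + R_L) ≤ 0.0860, so R_th ≤ R_L · ε/(1−ε) = 3.30 kΩ × 0.0860/0.9140 = 311 Ω.
(Any R1, R2 with R2/(R1+R2) = 0.217 and R1‖R2 ≤ 311 Ω will meet the spec.)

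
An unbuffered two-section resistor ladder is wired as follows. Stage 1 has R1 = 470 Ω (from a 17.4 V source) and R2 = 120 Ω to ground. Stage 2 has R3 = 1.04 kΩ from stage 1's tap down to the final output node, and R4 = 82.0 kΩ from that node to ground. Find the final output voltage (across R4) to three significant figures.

V_out ≈ 3.49 V

Stage 2 presents R3+R4 = 83040 Ω as a load on stage 1's tap.
Stage 1's lower leg becomes R2‖(R3+R4) = 119.8 Ω, so V_mid = 17.4 × 119.8/589.8 = 3.535 V.
Stage 2 is itself unloaded: V_out = V_mid × R4/(R3+R4) = 3.535 × 82000/83040 = 3.49 V.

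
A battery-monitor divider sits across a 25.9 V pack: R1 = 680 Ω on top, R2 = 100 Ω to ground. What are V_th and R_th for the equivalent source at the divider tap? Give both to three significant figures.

V_th is the open-circuit tap voltage: 25.9 × 100/(680 + 100) = 3.32 V.
With the supply zeroed, R1 and R2 appear in parallel from the tap: R_th = R1‖R2 = (680 × 100)/780.0 = 87.2 Ω.

V_th = 3.32 V, R_th = 87.2 Ω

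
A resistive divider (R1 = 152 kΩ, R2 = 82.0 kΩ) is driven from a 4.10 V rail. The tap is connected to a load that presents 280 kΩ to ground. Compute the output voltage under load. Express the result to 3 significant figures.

V_out ≈ 1.21 V

The load sits in parallel with R2: R2‖R_L = (82.0 × 280) / (82.0 + 280) = 63.43 kΩ.
V_out = 4.10 × 63.43 / (152 + 63.43) = 4.10 × 63.43/215.4 = 1.21 V.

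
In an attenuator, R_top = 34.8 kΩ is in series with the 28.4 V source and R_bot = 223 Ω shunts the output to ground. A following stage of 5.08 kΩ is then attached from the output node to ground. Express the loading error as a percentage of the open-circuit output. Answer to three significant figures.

4.18 %

The divider's output (Thévenin) resistance is R_top‖R_bot = 221.6 Ω.
Fractional drop under load = R_th/(R_th + R_L) = 221.6 / (221.6 + 5080) = 0.04180.
So the output falls by 4.18 %.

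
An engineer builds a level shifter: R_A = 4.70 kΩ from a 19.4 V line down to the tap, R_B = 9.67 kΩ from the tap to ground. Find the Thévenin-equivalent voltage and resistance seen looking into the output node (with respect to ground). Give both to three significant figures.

V_th is the open-circuit tap voltage: 19.4 × 9.67/(4.70 + 9.67) = 13.1 V.
With the supply zeroed, R_A and R_B appear in parallel from the tap: R_th = R_A‖R_B = (4.70 × 9.67)/14.37 = 3.16 kΩ.

V_th = 13.1 V, R_th = 3.16 kΩ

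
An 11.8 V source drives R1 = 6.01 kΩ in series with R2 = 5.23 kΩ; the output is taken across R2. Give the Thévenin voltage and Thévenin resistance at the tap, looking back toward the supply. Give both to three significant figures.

V_th = 5.49 V, R_th = 2.80 kΩ

V_th is the open-circuit tap voltage: 11.8 × 5.23/(6.01 + 5.23) = 5.49 V.
With the supply zeroed, R1 and R2 appear in parallel from the tap: R_th = R1‖R2 = (6.01 × 5.23)/11.24 = 2.80 kΩ.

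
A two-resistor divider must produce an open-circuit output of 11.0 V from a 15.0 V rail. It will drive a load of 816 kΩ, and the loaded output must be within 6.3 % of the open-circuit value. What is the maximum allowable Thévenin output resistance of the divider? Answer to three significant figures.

R_th ≤ 54.9 kΩ

Loading drop = R_th/(R_th + R_L) ≤ 0.0630, so R_th ≤ R_L · ε/(1−ε) = 816 kΩ × 0.0630/0.9370 = 54.9 kΩ.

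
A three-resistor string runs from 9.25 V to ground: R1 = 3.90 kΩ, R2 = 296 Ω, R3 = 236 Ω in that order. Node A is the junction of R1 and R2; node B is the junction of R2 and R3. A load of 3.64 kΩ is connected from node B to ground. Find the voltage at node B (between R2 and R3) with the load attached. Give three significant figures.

V ≈ 0.464 V

At node B, R3 is in parallel with the load: R3‖R_L = 221.6 Ω.
Below node A the resistance is R2 + (R3‖R_L) = 517.6 Ω, so V_A = 9.25 × 517.6/4418 = 1.084 V.
Then V_B = V_A × (R3‖R_L)/(R2 + R3‖R_L) = 1.084 × 221.6/517.6 = 0.464 V.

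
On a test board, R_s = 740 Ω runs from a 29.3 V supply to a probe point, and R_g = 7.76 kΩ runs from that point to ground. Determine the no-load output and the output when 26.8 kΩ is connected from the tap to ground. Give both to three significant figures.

Open-circuit: V = 29.3 × 7760/(740 + 7760) = 26.7 V.
With the load, R_g becomes R_g‖R_L = 6018 Ω, so V = 29.3 × 6018/6758 = 26.1 V.

Unloaded: 26.7 V; loaded: 26.1 V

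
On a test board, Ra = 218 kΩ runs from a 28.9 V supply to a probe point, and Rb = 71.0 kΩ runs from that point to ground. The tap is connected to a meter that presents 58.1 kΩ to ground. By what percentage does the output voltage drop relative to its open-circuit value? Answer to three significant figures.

48.0 %

Unloaded V = 28.9 × 71.0/289.0 = 7.100 V.
Loaded: Rb‖R_L = 31.95 kΩ, giving V = 28.9 × 31.95/250.0 = 3.694 V.
Drop = (7.100 − 3.694) / 7.100 = 48.0 %.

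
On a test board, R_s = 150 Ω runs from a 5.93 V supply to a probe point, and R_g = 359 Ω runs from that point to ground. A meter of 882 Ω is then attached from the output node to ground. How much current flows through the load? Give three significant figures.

R_g‖R_L = 255.1 Ω; V_out = 5.93 × 255.1/405.1 = 3.735 V.
I_L = V_out / R_L = 3.735 / 882 Ω = 4.23 mA.

I_L ≈ 4.23 mA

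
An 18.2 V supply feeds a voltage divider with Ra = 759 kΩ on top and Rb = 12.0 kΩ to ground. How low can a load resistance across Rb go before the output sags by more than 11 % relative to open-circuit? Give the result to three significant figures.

R_L(min) ≈ 95.6 kΩ

Output resistance R_th = Ra‖Rb = (759 × 12.0)/771.0 = 11.81 kΩ.
The fractional drop is R_th/(R_th + R_L); requiring this ≤ 0.110 gives R_L ≥ R_th(1/0.110 − 1) = 11.81 × 8.091 = 95.6 kΩ.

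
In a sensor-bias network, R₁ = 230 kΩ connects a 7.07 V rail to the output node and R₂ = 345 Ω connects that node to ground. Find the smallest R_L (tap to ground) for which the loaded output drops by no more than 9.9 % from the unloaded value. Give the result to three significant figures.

R_L(min) ≈ 3.14 kΩ

Output resistance R_th = R₁‖R₂ = (230000 × 345)/230300 = 344.5 Ω.
The fractional drop is R_th/(R_th + R_L); requiring this ≤ 0.0990 gives R_L ≥ R_th(1/0.0990 − 1) = 344.5 × 9.101 = 3.14 kΩ.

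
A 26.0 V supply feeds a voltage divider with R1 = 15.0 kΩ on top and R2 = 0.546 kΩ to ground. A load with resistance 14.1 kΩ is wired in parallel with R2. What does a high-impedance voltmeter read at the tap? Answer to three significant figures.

The load sits in parallel with R2: R2‖R_L = (546 × 14100) / (546 + 14100) = 525.6 Ω.
V_out = 26.0 × 525.6 / (15000 + 525.6) = 26.0 × 525.6/15530 = 0.880 V.

V_out ≈ 0.880 V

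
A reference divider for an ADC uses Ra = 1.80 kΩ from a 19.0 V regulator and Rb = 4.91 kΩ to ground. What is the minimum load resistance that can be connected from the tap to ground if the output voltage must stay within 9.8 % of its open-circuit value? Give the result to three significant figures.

R_L(min) ≈ 12.1 kΩ

Output resistance R_th = Ra‖Rb = (1.80 × 4.91)/6.710 = 1.317 kΩ.
The fractional drop is R_th/(R_th + R_L); requiring this ≤ 0.0980 gives R_L ≥ R_th(1/0.0980 − 1) = 1.317 × 9.204 = 12.1 kΩ.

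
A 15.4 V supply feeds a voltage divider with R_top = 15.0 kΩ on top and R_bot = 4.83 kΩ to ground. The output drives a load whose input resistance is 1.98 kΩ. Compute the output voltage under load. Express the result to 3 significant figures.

The load sits in parallel with R_bot: R_bot‖R_L = (4.83 × 1.98) / (4.83 + 1.98) = 1.404 kΩ.
V_out = 15.4 × 1.404 / (15.0 + 1.404) = 15.4 × 1.404/16.40 = 1.32 V.

V_out ≈ 1.32 V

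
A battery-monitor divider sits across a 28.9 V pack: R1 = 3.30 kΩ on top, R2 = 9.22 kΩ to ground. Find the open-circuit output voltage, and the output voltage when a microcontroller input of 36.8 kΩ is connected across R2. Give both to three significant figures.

Unloaded: 21.3 V; loaded: 20.0 V

Open-circuit: V = 28.9 × 9.22/(3.30 + 9.22) = 21.3 V.
With the load, R2 becomes R2‖R_L = 7.373 kΩ, so V = 28.9 × 7.373/10.67 = 20.0 V.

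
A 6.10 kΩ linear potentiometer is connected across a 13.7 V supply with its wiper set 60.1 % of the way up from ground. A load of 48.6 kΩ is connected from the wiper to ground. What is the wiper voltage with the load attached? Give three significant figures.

V ≈ 7.99 V

The wiper splits the pot into (1−α)R = 2.434 kΩ above and αR = 3.666 kΩ below.
Lower section ‖ load = 3.409 kΩ.
V_wiper = 13.7 × 3.409/(2.434 + 3.409) = 7.99 V.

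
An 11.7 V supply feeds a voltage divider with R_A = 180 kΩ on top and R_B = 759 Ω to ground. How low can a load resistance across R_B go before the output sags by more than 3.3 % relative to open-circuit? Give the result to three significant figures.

Output resistance R_th = R_A‖R_B = (180000 × 759)/180800 = 755.8 Ω.
The fractional drop is R_th/(R_th + R_L); requiring this ≤ 0.0330 gives R_L ≥ R_th(1/0.0330 − 1) = 755.8 × 29.30 = 22.1 kΩ.

R_L(min) ≈ 22.1 kΩ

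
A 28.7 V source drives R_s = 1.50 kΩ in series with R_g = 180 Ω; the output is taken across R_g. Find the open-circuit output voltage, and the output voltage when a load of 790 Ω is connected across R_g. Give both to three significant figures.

Open-circuit: V = 28.7 × 180/(1500 + 180) = 3.08 V.
With the load, R_g becomes R_g‖R_L = 146.6 Ω, so V = 28.7 × 146.6/1647 = 2.56 V.

Unloaded: 3.08 V; loaded: 2.56 V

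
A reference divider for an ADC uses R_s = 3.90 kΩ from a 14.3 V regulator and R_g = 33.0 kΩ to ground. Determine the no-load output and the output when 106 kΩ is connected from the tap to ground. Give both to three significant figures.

Open-circuit: V = 14.3 × 33.0/(3.90 + 33.0) = 12.8 V.
With the load, R_g becomes R_g‖R_L = 25.17 kΩ, so V = 14.3 × 25.17/29.07 = 12.4 V.

Unloaded: 12.8 V; loaded: 12.4 V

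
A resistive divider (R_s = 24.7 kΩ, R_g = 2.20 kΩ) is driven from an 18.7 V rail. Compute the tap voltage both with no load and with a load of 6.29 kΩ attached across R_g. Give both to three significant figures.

Open-circuit: V = 18.7 × 2.20/(24.7 + 2.20) = 1.53 V.
With the load, R_g becomes R_g‖R_L = 1.630 kΩ, so V = 18.7 × 1.630/26.33 = 1.16 V.

Unloaded: 1.53 V; loaded: 1.16 V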